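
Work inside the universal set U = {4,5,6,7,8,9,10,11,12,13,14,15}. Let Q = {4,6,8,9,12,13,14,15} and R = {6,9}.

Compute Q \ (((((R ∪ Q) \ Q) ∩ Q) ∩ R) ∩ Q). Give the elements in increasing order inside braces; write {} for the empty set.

R ∪ Q = {4,6,8,9,12,13,14,15}
(R ∪ Q) \ Q = {}
((R ∪ Q) \ Q) ∩ Q = {}
(((R ∪ Q) \ Q) ∩ Q) ∩ R = {}
((((R ∪ Q) \ Q) ∩ Q) ∩ R) ∩ Q = {}
Q \ (((((R ∪ Q) \ Q) ∩ Q) ∩ R) ∩ Q) = {4,6,8,9,12,13,14,15}

{4,6,8,9,12,13,14,15}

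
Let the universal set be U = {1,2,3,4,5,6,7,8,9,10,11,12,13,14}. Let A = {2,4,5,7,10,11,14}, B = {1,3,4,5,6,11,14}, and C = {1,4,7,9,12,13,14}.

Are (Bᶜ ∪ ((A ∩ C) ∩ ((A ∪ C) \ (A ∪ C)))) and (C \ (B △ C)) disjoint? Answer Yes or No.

Bᶜ = {2,7,8,9,10,12,13}
A ∩ C = {4,7,14}
A ∪ C = {1,2,4,5,7,9,10,11,12,13,14}
(A ∪ C) \ (A ∪ C) = {}
(A ∩ C) ∩ ((A ∪ C) \ (A ∪ C)) = {}
Bᶜ ∪ ((A ∩ C) ∩ ((A ∪ C) \ (A ∪ C))) = {2,7,8,9,10,12,13}
B △ C = {3,5,6,7,9,11,12,13}
C \ (B △ C) = {1,4,14}
{2,7,8,9,10,12,13} and {1,4,14} share no elements.

Yes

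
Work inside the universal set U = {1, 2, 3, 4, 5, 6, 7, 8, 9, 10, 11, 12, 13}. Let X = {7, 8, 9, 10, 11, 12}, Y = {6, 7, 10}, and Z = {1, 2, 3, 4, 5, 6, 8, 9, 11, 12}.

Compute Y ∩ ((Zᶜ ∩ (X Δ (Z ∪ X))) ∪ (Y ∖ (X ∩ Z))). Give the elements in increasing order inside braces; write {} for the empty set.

{6, 7, 10}

Zᶜ = {7, 10, 13}
Z ∪ X = {1, 2, 3, 4, 5, 6, 7, 8, 9, 10, 11, 12}
X Δ (Z ∪ X) = {1, 2, 3, 4, 5, 6}
Zᶜ ∩ (X Δ (Z ∪ X)) = {}
X ∩ Z = {8, 9, 11, 12}
Y ∖ (X ∩ Z) = {6, 7, 10}
(Zᶜ ∩ (X Δ (Z ∪ X))) ∪ (Y ∖ (X ∩ Z)) = {6, 7, 10}
Y ∩ ((Zᶜ ∩ (X Δ (Z ∪ X))) ∪ (Y ∖ (X ∩ Z))) = {6, 7, 10}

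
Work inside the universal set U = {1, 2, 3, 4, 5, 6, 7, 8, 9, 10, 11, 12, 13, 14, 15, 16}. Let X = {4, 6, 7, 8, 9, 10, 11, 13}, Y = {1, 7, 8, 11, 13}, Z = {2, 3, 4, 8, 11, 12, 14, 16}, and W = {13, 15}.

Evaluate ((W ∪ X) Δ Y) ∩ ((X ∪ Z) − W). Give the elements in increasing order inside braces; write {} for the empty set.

W ∪ X = {4, 6, 7, 8, 9, 10, 11, 13, 15}
(W ∪ X) Δ Y = {1, 4, 6, 9, 10, 15}
X ∪ Z = {2, 3, 4, 6, 7, 8, 9, 10, 11, 12, 13, 14, 16}
(X ∪ Z) − W = {2, 3, 4, 6, 7, 8, 9, 10, 11, 12, 14, 16}
((W ∪ X) Δ Y) ∩ ((X ∪ Z) − W) = {4, 6, 9, 10}

{4, 6, 9, 10}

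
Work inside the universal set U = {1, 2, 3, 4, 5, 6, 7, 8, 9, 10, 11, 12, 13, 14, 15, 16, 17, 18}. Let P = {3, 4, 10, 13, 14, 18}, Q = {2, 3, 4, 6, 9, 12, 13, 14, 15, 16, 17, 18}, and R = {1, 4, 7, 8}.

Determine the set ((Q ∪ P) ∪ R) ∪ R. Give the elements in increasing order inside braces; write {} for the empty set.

Q ∪ P = {2, 3, 4, 6, 9, 10, 12, 13, 14, 15, 16, 17, 18}
(Q ∪ P) ∪ R = {1, 2, 3, 4, 6, 7, 8, 9, 10, 12, 13, 14, 15, 16, 17, 18}
((Q ∪ P) ∪ R) ∪ R = {1, 2, 3, 4, 6, 7, 8, 9, 10, 12, 13, 14, 15, 16, 17, 18}

{1, 2, 3, 4, 6, 7, 8, 9, 10, 12, 13, 14, 15, 16, 17, 18}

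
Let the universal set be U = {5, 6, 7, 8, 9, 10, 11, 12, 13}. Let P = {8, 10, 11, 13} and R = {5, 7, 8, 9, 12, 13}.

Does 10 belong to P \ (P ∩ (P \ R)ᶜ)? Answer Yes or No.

Yes

10 ∈ P and 10 ∉ R, so 10 ∈ P \ R
10 ∉ (P \ R)ᶜ since 10 ∈ (P \ R)
10 ∈ P and 10 ∉ (P \ R)ᶜ, so 10 ∉ P ∩ (P \ R)ᶜ
10 ∈ P and 10 ∉ (P ∩ (P \ R)ᶜ), so 10 ∈ P \ (P ∩ (P \ R)ᶜ)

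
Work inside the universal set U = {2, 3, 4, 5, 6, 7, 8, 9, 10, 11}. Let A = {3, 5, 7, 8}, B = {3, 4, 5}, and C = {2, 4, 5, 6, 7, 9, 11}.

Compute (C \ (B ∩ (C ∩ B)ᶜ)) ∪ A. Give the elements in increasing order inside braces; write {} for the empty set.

{2, 3, 4, 5, 6, 7, 8, 9, 11}

C ∩ B = {4, 5}
(C ∩ B)ᶜ = {2, 3, 6, 7, 8, 9, 10, 11}
B ∩ (C ∩ B)ᶜ = {3}
C \ (B ∩ (C ∩ B)ᶜ) = {2, 4, 5, 6, 7, 9, 11}
(C \ (B ∩ (C ∩ B)ᶜ)) ∪ A = {2, 3, 4, 5, 6, 7, 8, 9, 11}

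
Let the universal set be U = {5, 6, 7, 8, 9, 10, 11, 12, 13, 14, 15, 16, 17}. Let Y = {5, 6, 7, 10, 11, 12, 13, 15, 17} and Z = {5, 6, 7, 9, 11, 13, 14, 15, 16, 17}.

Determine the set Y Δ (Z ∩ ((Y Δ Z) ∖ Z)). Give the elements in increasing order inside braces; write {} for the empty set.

Y Δ Z = {9, 10, 12, 14, 16}
(Y Δ Z) ∖ Z = {10, 12}
Z ∩ ((Y Δ Z) ∖ Z) = {}
Y Δ (Z ∩ ((Y Δ Z) ∖ Z)) = {5, 6, 7, 10, 11, 12, 13, 15, 17}

{5, 6, 7, 10, 11, 12, 13, 15, 17}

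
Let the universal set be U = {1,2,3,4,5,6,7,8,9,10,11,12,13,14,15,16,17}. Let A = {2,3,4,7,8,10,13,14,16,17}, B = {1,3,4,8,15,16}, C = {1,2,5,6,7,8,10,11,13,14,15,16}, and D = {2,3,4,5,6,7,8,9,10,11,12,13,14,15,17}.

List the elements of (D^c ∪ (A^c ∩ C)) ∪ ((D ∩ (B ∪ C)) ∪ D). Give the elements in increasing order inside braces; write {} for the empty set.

{1,2,3,4,5,6,7,8,9,10,11,12,13,14,15,16,17}

D^c = {1,16}
A^c = {1,5,6,9,11,12,15}
A^c ∩ C = {1,5,6,11,15}
D^c ∪ (A^c ∩ C) = {1,5,6,11,15,16}
B ∪ C = {1,2,3,4,5,6,7,8,10,11,13,14,15,16}
D ∩ (B ∪ C) = {2,3,4,5,6,7,8,10,11,13,14,15}
(D ∩ (B ∪ C)) ∪ D = {2,3,4,5,6,7,8,9,10,11,12,13,14,15,17}
(D^c ∪ (A^c ∩ C)) ∪ ((D ∩ (B ∪ C)) ∪ D) = {1,2,3,4,5,6,7,8,9,10,11,12,13,14,15,16,17}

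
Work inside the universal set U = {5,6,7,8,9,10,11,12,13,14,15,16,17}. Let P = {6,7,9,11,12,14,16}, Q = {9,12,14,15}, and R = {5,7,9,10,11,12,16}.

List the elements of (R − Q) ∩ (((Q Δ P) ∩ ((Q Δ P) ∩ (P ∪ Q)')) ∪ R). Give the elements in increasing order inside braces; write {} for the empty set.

{5,7,10,11,16}

R − Q = {5,7,10,11,16}
Q Δ P = {6,7,11,15,16}
P ∪ Q = {6,7,9,11,12,14,15,16}
(P ∪ Q)' = {5,8,10,13,17}
(Q Δ P) ∩ (P ∪ Q)' = {}
(Q Δ P) ∩ ((Q Δ P) ∩ (P ∪ Q)') = {}
((Q Δ P) ∩ ((Q Δ P) ∩ (P ∪ Q)')) ∪ R = {5,7,9,10,11,12,16}
(R − Q) ∩ (((Q Δ P) ∩ ((Q Δ P) ∩ (P ∪ Q)')) ∪ R) = {5,7,10,11,16}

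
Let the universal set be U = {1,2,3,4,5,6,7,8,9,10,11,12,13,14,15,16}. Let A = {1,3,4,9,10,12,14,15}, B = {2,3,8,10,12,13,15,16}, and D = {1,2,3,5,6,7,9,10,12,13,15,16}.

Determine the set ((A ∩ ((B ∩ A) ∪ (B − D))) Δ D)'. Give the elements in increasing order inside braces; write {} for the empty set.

{3,4,8,10,11,12,14,15}

B ∩ A = {3,10,12,15}
B − D = {8}
(B ∩ A) ∪ (B − D) = {3,8,10,12,15}
A ∩ ((B ∩ A) ∪ (B − D)) = {3,10,12,15}
(A ∩ ((B ∩ A) ∪ (B − D))) Δ D = {1,2,5,6,7,9,13,16}
((A ∩ ((B ∩ A) ∪ (B − D))) Δ D)' = {3,4,8,10,11,12,14,15}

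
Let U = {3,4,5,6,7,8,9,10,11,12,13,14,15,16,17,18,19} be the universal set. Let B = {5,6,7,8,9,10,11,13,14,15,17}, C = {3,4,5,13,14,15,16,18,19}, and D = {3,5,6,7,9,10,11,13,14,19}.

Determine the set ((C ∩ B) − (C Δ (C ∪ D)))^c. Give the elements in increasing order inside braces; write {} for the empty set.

C ∩ B = {5,13,14,15}
C ∪ D = {3,4,5,6,7,9,10,11,13,14,15,16,18,19}
C Δ (C ∪ D) = {6,7,9,10,11}
(C ∩ B) − (C Δ (C ∪ D)) = {5,13,14,15}
((C ∩ B) − (C Δ (C ∪ D)))^c = {3,4,6,7,8,9,10,11,12,16,17,18,19}

{3,4,6,7,8,9,10,11,12,16,17,18,19}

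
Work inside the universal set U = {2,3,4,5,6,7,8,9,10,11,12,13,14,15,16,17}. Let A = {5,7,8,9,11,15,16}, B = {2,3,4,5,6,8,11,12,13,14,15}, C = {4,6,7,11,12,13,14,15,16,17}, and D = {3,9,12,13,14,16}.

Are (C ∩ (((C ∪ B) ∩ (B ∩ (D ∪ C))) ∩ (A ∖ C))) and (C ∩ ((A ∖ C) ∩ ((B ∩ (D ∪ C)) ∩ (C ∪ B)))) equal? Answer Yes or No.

Yes

C ∪ B = {2,3,4,5,6,7,8,11,12,13,14,15,16,17}
D ∪ C = {3,4,6,7,9,11,12,13,14,15,16,17}
B ∩ (D ∪ C) = {3,4,6,11,12,13,14,15}
(C ∪ B) ∩ (B ∩ (D ∪ C)) = {3,4,6,11,12,13,14,15}
A ∖ C = {5,8,9}
((C ∪ B) ∩ (B ∩ (D ∪ C))) ∩ (A ∖ C) = {}
C ∩ (((C ∪ B) ∩ (B ∩ (D ∪ C))) ∩ (A ∖ C)) = {}
(B ∩ (D ∪ C)) ∩ (C ∪ B) = {3,4,6,11,12,13,14,15}
(A ∖ C) ∩ ((B ∩ (D ∪ C)) ∩ (C ∪ B)) = {}
C ∩ ((A ∖ C) ∩ ((B ∩ (D ∪ C)) ∩ (C ∪ B))) = {}
Both equal {}, so C ∩ (((C ∪ B) ∩ (B ∩ (D ∪ C))) ∩ (A ∖ C)) = C ∩ ((A ∖ C) ∩ ((B ∩ (D ∪ C)) ∩ (C ∪ B))).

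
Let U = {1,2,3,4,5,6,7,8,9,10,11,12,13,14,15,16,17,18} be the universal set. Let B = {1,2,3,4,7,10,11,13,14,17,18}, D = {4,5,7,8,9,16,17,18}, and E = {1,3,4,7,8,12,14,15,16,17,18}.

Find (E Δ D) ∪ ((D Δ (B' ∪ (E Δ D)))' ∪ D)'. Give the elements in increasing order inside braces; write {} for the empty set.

E Δ D = {1,3,5,9,12,14,15}
B' = {5,6,8,9,12,15,16}
B' ∪ (E Δ D) = {1,3,5,6,8,9,12,14,15,16}
D Δ (B' ∪ (E Δ D)) = {1,3,4,6,7,12,14,15,17,18}
(D Δ (B' ∪ (E Δ D)))' = {2,5,8,9,10,11,13,16}
(D Δ (B' ∪ (E Δ D)))' ∪ D = {2,4,5,7,8,9,10,11,13,16,17,18}
((D Δ (B' ∪ (E Δ D)))' ∪ D)' = {1,3,6,12,14,15}
(E Δ D) ∪ ((D Δ (B' ∪ (E Δ D)))' ∪ D)' = {1,3,5,6,9,12,14,15}

{1,3,5,6,9,12,14,15}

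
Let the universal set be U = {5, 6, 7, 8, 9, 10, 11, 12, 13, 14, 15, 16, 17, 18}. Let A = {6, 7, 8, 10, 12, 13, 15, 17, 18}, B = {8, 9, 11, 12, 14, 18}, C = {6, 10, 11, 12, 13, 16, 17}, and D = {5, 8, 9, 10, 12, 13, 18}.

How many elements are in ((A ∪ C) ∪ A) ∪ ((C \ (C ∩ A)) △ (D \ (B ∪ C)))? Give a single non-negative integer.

A ∪ C = {6, 7, 8, 10, 11, 12, 13, 15, 16, 17, 18}
(A ∪ C) ∪ A = {6, 7, 8, 10, 11, 12, 13, 15, 16, 17, 18}
C ∩ A = {6, 10, 12, 13, 17}
C \ (C ∩ A) = {11, 16}
B ∪ C = {6, 8, 9, 10, 11, 12, 13, 14, 16, 17, 18}
D \ (B ∪ C) = {5}
(C \ (C ∩ A)) △ (D \ (B ∪ C)) = {5, 11, 16}
((A ∪ C) ∪ A) ∪ ((C \ (C ∩ A)) △ (D \ (B ∪ C))) = {5, 6, 7, 8, 10, 11, 12, 13, 15, 16, 17, 18}
|((A ∪ C) ∪ A) ∪ ((C \ (C ∩ A)) △ (D \ (B ∪ C)))| = 12

12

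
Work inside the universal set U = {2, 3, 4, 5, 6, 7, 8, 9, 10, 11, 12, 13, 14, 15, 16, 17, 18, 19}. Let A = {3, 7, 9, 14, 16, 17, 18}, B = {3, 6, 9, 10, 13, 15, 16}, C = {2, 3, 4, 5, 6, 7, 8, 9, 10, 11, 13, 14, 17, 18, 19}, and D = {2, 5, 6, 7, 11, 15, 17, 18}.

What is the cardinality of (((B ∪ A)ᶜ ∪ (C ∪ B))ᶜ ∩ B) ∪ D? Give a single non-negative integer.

B ∪ A = {3, 6, 7, 9, 10, 13, 14, 15, 16, 17, 18}
(B ∪ A)ᶜ = {2, 4, 5, 8, 11, 12, 19}
C ∪ B = {2, 3, 4, 5, 6, 7, 8, 9, 10, 11, 13, 14, 15, 16, 17, 18, 19}
(B ∪ A)ᶜ ∪ (C ∪ B) = {2, 3, 4, 5, 6, 7, 8, 9, 10, 11, 12, 13, 14, 15, 16, 17, 18, 19}
((B ∪ A)ᶜ ∪ (C ∪ B))ᶜ = {}
((B ∪ A)ᶜ ∪ (C ∪ B))ᶜ ∩ B = {}
(((B ∪ A)ᶜ ∪ (C ∪ B))ᶜ ∩ B) ∪ D = {2, 5, 6, 7, 11, 15, 17, 18}
|(((B ∪ A)ᶜ ∪ (C ∪ B))ᶜ ∩ B) ∪ D| = 8

8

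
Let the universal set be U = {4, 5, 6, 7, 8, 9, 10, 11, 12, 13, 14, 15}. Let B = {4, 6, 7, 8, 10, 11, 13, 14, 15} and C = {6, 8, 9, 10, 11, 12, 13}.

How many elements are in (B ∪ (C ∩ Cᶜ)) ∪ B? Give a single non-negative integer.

Cᶜ = {4, 5, 7, 14, 15}
C ∩ Cᶜ = {}
B ∪ (C ∩ Cᶜ) = {4, 6, 7, 8, 10, 11, 13, 14, 15}
(B ∪ (C ∩ Cᶜ)) ∪ B = {4, 6, 7, 8, 10, 11, 13, 14, 15}
|(B ∪ (C ∩ Cᶜ)) ∪ B| = 9

9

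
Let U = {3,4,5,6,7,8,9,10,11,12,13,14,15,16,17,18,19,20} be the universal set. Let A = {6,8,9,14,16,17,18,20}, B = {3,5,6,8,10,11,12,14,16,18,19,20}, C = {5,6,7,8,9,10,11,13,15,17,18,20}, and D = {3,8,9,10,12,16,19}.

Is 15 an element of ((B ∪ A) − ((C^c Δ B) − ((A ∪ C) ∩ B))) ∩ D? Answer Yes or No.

15 ∉ B and 15 ∉ A, so 15 ∉ B ∪ A
15 ∈ C, so 15 ∉ C^c
15 ∉ C^c and 15 ∉ B, so 15 ∉ C^c Δ B
15 ∉ A and 15 ∈ C, so 15 ∈ A ∪ C
15 ∈ (A ∪ C) and 15 ∉ B, so 15 ∉ (A ∪ C) ∩ B
15 ∉ (C^c Δ B) and 15 ∉ ((A ∪ C) ∩ B), so 15 ∉ (C^c Δ B) − ((A ∪ C) ∩ B)
15 ∉ (B ∪ A) and 15 ∉ ((C^c Δ B) − ((A ∪ C) ∩ B)), so 15 ∉ (B ∪ A) − ((C^c Δ B) − ((A ∪ C) ∩ B))
15 ∉ ((B ∪ A) − ((C^c Δ B) − ((A ∪ C) ∩ B))) and 15 ∉ D, so 15 ∉ ((B ∪ A) − ((C^c Δ B) − ((A ∪ C) ∩ B))) ∩ D

No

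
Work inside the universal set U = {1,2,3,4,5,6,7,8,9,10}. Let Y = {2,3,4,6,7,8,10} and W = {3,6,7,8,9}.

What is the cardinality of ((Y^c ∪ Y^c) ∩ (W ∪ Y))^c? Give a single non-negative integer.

Y^c = {1,5,9}
Y^c ∪ Y^c = {1,5,9}
W ∪ Y = {2,3,4,6,7,8,9,10}
(Y^c ∪ Y^c) ∩ (W ∪ Y) = {9}
((Y^c ∪ Y^c) ∩ (W ∪ Y))^c = {1,2,3,4,5,6,7,8,10}
|((Y^c ∪ Y^c) ∩ (W ∪ Y))^c| = 9

9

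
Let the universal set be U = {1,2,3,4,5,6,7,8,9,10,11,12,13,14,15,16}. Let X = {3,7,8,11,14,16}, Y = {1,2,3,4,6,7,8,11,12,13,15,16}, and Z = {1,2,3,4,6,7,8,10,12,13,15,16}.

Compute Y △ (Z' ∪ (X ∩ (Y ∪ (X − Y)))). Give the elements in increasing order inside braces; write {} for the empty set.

Z' = {5,9,11,14}
X − Y = {14}
Y ∪ (X − Y) = {1,2,3,4,6,7,8,11,12,13,14,15,16}
X ∩ (Y ∪ (X − Y)) = {3,7,8,11,14,16}
Z' ∪ (X ∩ (Y ∪ (X − Y))) = {3,5,7,8,9,11,14,16}
Y △ (Z' ∪ (X ∩ (Y ∪ (X − Y)))) = {1,2,4,5,6,9,12,13,14,15}

{1,2,4,5,6,9,12,13,14,15}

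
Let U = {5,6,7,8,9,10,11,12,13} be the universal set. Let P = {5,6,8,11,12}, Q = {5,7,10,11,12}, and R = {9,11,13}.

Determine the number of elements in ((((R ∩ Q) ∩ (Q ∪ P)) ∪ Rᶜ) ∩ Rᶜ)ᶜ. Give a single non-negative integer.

3

R ∩ Q = {11}
Q ∪ P = {5,6,7,8,10,11,12}
(R ∩ Q) ∩ (Q ∪ P) = {11}
Rᶜ = {5,6,7,8,10,12}
((R ∩ Q) ∩ (Q ∪ P)) ∪ Rᶜ = {5,6,7,8,10,11,12}
(((R ∩ Q) ∩ (Q ∪ P)) ∪ Rᶜ) ∩ Rᶜ = {5,6,7,8,10,12}
((((R ∩ Q) ∩ (Q ∪ P)) ∪ Rᶜ) ∩ Rᶜ)ᶜ = {9,11,13}
|((((R ∩ Q) ∩ (Q ∪ P)) ∪ Rᶜ) ∩ Rᶜ)ᶜ| = 3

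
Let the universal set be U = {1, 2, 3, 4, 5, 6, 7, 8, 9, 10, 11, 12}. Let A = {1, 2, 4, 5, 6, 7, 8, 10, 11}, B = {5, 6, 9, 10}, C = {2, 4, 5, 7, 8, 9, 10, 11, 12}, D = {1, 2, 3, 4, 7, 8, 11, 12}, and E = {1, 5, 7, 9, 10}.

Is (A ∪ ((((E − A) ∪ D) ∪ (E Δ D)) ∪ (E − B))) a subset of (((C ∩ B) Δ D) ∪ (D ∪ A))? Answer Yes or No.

E − A = {9}
(E − A) ∪ D = {1, 2, 3, 4, 7, 8, 9, 11, 12}
E Δ D = {2, 3, 4, 5, 8, 9, 10, 11, 12}
((E − A) ∪ D) ∪ (E Δ D) = {1, 2, 3, 4, 5, 7, 8, 9, 10, 11, 12}
E − B = {1, 7}
(((E − A) ∪ D) ∪ (E Δ D)) ∪ (E − B) = {1, 2, 3, 4, 5, 7, 8, 9, 10, 11, 12}
A ∪ ((((E − A) ∪ D) ∪ (E Δ D)) ∪ (E − B)) = {1, 2, 3, 4, 5, 6, 7, 8, 9, 10, 11, 12}
C ∩ B = {5, 9, 10}
(C ∩ B) Δ D = {1, 2, 3, 4, 5, 7, 8, 9, 10, 11, 12}
D ∪ A = {1, 2, 3, 4, 5, 6, 7, 8, 10, 11, 12}
((C ∩ B) Δ D) ∪ (D ∪ A) = {1, 2, 3, 4, 5, 6, 7, 8, 9, 10, 11, 12}
Every element of {1, 2, 3, 4, 5, 6, 7, 8, 9, 10, 11, 12} is in {1, 2, 3, 4, 5, 6, 7, 8, 9, 10, 11, 12}, so A ∪ ((((E − A) ∪ D) ∪ (E Δ D)) ∪ (E − B)) ⊆ ((C ∩ B) Δ D) ∪ (D ∪ A).

Yes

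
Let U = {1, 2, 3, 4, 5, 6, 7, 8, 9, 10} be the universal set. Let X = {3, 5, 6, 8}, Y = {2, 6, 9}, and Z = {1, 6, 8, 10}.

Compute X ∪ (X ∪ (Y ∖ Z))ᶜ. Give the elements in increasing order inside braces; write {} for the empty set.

Y ∖ Z = {2, 9}
X ∪ (Y ∖ Z) = {2, 3, 5, 6, 8, 9}
(X ∪ (Y ∖ Z))ᶜ = {1, 4, 7, 10}
X ∪ (X ∪ (Y ∖ Z))ᶜ = {1, 3, 4, 5, 6, 7, 8, 10}

{1, 3, 4, 5, 6, 7, 8, 10}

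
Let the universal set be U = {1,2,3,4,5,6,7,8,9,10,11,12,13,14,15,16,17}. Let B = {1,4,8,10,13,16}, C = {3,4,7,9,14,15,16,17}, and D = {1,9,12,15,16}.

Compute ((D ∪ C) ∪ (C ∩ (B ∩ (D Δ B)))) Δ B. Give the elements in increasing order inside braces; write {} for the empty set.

D ∪ C = {1,3,4,7,9,12,14,15,16,17}
D Δ B = {4,8,9,10,12,13,15}
B ∩ (D Δ B) = {4,8,10,13}
C ∩ (B ∩ (D Δ B)) = {4}
(D ∪ C) ∪ (C ∩ (B ∩ (D Δ B))) = {1,3,4,7,9,12,14,15,16,17}
((D ∪ C) ∪ (C ∩ (B ∩ (D Δ B)))) Δ B = {3,7,8,9,10,12,13,14,15,17}

{3,7,8,9,10,12,13,14,15,17}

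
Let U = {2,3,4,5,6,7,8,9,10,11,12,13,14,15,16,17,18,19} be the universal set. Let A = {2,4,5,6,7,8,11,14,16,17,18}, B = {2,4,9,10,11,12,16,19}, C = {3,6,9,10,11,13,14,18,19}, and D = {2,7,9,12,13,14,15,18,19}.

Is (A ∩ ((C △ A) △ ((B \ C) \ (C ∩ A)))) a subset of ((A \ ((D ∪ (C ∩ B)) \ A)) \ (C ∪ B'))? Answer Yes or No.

C △ A = {2,3,4,5,7,8,9,10,13,16,17,19}
B \ C = {2,4,12,16}
C ∩ A = {6,11,14,18}
(B \ C) \ (C ∩ A) = {2,4,12,16}
(C △ A) △ ((B \ C) \ (C ∩ A)) = {3,5,7,8,9,10,12,13,17,19}
A ∩ ((C △ A) △ ((B \ C) \ (C ∩ A))) = {5,7,8,17}
C ∩ B = {9,10,11,19}
D ∪ (C ∩ B) = {2,7,9,10,11,12,13,14,15,18,19}
(D ∪ (C ∩ B)) \ A = {9,10,12,13,15,19}
A \ ((D ∪ (C ∩ B)) \ A) = {2,4,5,6,7,8,11,14,16,17,18}
B' = {3,5,6,7,8,13,14,15,17,18}
C ∪ B' = {3,5,6,7,8,9,10,11,13,14,15,17,18,19}
(A \ ((D ∪ (C ∩ B)) \ A)) \ (C ∪ B') = {2,4,16}
5 ∈ A ∩ ((C △ A) △ ((B \ C) \ (C ∩ A))) but 5 ∉ (A \ ((D ∪ (C ∩ B)) \ A)) \ (C ∪ B'), so the inclusion fails.

No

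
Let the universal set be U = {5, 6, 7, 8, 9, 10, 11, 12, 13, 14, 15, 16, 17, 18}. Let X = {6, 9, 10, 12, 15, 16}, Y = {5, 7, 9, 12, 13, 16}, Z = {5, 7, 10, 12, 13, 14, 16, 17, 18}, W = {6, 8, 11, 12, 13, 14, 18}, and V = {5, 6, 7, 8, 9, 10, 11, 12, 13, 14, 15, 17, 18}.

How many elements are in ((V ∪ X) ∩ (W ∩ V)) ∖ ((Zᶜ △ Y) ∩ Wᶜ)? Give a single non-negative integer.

V ∪ X = {5, 6, 7, 8, 9, 10, 11, 12, 13, 14, 15, 16, 17, 18}
W ∩ V = {6, 8, 11, 12, 13, 14, 18}
(V ∪ X) ∩ (W ∩ V) = {6, 8, 11, 12, 13, 14, 18}
Zᶜ = {6, 8, 9, 11, 15}
Zᶜ △ Y = {5, 6, 7, 8, 11, 12, 13, 15, 16}
Wᶜ = {5, 7, 9, 10, 15, 16, 17}
(Zᶜ △ Y) ∩ Wᶜ = {5, 7, 15, 16}
((V ∪ X) ∩ (W ∩ V)) ∖ ((Zᶜ △ Y) ∩ Wᶜ) = {6, 8, 11, 12, 13, 14, 18}
|((V ∪ X) ∩ (W ∩ V)) ∖ ((Zᶜ △ Y) ∩ Wᶜ)| = 7

7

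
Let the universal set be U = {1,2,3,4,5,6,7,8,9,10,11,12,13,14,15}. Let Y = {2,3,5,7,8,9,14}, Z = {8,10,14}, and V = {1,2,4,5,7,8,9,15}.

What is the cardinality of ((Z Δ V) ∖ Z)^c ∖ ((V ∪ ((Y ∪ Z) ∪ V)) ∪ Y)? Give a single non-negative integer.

Z Δ V = {1,2,4,5,7,9,10,14,15}
(Z Δ V) ∖ Z = {1,2,4,5,7,9,15}
((Z Δ V) ∖ Z)^c = {3,6,8,10,11,12,13,14}
Y ∪ Z = {2,3,5,7,8,9,10,14}
(Y ∪ Z) ∪ V = {1,2,3,4,5,7,8,9,10,14,15}
V ∪ ((Y ∪ Z) ∪ V) = {1,2,3,4,5,7,8,9,10,14,15}
(V ∪ ((Y ∪ Z) ∪ V)) ∪ Y = {1,2,3,4,5,7,8,9,10,14,15}
((Z Δ V) ∖ Z)^c ∖ ((V ∪ ((Y ∪ Z) ∪ V)) ∪ Y) = {6,11,12,13}
|((Z Δ V) ∖ Z)^c ∖ ((V ∪ ((Y ∪ Z) ∪ V)) ∪ Y)| = 4

4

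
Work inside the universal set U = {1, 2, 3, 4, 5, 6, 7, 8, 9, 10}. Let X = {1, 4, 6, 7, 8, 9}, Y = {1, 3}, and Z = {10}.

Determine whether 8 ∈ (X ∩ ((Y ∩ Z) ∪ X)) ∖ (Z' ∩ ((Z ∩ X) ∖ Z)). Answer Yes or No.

Yes

8 ∉ Y and 8 ∉ Z, so 8 ∉ Y ∩ Z
8 ∉ (Y ∩ Z) and 8 ∈ X, so 8 ∈ (Y ∩ Z) ∪ X
8 ∈ X and 8 ∈ ((Y ∩ Z) ∪ X), so 8 ∈ X ∩ ((Y ∩ Z) ∪ X)
8 ∉ Z, so 8 ∈ Z'
8 ∉ Z and 8 ∈ X, so 8 ∉ Z ∩ X
8 ∉ (Z ∩ X) and 8 ∉ Z, so 8 ∉ (Z ∩ X) ∖ Z
8 ∈ Z' and 8 ∉ ((Z ∩ X) ∖ Z), so 8 ∉ Z' ∩ ((Z ∩ X) ∖ Z)
8 ∈ (X ∩ ((Y ∩ Z) ∪ X)) and 8 ∉ (Z' ∩ ((Z ∩ X) ∖ Z)), so 8 ∈ (X ∩ ((Y ∩ Z) ∪ X)) ∖ (Z' ∩ ((Z ∩ X) ∖ Z))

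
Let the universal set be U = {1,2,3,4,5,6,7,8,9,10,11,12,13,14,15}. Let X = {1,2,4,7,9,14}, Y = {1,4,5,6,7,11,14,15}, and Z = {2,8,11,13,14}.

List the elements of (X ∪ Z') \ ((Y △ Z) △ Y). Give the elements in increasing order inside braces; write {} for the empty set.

{1,3,4,5,6,7,9,10,12,15}

Z' = {1,3,4,5,6,7,9,10,12,15}
X ∪ Z' = {1,2,3,4,5,6,7,9,10,12,14,15}
Y △ Z = {1,2,4,5,6,7,8,13,15}
(Y △ Z) △ Y = {2,8,11,13,14}
(X ∪ Z') \ ((Y △ Z) △ Y) = {1,3,4,5,6,7,9,10,12,15}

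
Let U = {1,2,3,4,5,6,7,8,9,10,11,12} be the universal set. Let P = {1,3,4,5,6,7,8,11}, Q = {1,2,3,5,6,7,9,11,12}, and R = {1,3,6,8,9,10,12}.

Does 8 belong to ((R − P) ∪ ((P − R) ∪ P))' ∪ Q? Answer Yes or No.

8 ∈ R and 8 ∈ P, so 8 ∉ R − P
8 ∈ P and 8 ∈ R, so 8 ∉ P − R
8 ∉ (P − R) and 8 ∈ P, so 8 ∈ (P − R) ∪ P
8 ∉ (R − P) and 8 ∈ ((P − R) ∪ P), so 8 ∈ (R − P) ∪ ((P − R) ∪ P)
8 ∉ ((R − P) ∪ ((P − R) ∪ P))' since 8 ∈ ((R − P) ∪ ((P − R) ∪ P))
8 ∉ ((R − P) ∪ ((P − R) ∪ P))' and 8 ∉ Q, so 8 ∉ ((R − P) ∪ ((P − R) ∪ P))' ∪ Q

No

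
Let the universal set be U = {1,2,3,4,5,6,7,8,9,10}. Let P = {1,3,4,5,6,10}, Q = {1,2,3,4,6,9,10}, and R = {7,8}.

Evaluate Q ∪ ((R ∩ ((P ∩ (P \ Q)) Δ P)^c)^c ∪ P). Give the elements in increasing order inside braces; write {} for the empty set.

{1,2,3,4,5,6,9,10}

P \ Q = {5}
P ∩ (P \ Q) = {5}
(P ∩ (P \ Q)) Δ P = {1,3,4,6,10}
((P ∩ (P \ Q)) Δ P)^c = {2,5,7,8,9}
R ∩ ((P ∩ (P \ Q)) Δ P)^c = {7,8}
(R ∩ ((P ∩ (P \ Q)) Δ P)^c)^c = {1,2,3,4,5,6,9,10}
(R ∩ ((P ∩ (P \ Q)) Δ P)^c)^c ∪ P = {1,2,3,4,5,6,9,10}
Q ∪ ((R ∩ ((P ∩ (P \ Q)) Δ P)^c)^c ∪ P) = {1,2,3,4,5,6,9,10}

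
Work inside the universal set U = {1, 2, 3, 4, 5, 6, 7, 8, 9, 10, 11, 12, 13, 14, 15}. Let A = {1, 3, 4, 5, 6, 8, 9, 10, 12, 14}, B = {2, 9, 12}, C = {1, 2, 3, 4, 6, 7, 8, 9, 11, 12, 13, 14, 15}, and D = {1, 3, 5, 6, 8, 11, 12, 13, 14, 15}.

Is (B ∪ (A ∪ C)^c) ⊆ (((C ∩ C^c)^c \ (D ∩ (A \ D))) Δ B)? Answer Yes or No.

A ∪ C = {1, 2, 3, 4, 5, 6, 7, 8, 9, 10, 11, 12, 13, 14, 15}
(A ∪ C)^c = {}
B ∪ (A ∪ C)^c = {2, 9, 12}
C^c = {5, 10}
C ∩ C^c = {}
(C ∩ C^c)^c = {1, 2, 3, 4, 5, 6, 7, 8, 9, 10, 11, 12, 13, 14, 15}
A \ D = {4, 9, 10}
D ∩ (A \ D) = {}
(C ∩ C^c)^c \ (D ∩ (A \ D)) = {1, 2, 3, 4, 5, 6, 7, 8, 9, 10, 11, 12, 13, 14, 15}
((C ∩ C^c)^c \ (D ∩ (A \ D))) Δ B = {1, 3, 4, 5, 6, 7, 8, 10, 11, 13, 14, 15}
2 ∈ B ∪ (A ∪ C)^c but 2 ∉ ((C ∩ C^c)^c \ (D ∩ (A \ D))) Δ B, so the inclusion fails.

No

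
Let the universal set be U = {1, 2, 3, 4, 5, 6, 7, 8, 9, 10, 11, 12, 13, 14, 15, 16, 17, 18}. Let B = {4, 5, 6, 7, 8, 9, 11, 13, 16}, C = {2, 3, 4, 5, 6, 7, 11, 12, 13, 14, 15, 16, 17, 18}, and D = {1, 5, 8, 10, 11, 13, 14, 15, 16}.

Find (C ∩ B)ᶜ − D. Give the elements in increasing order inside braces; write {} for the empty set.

C ∩ B = {4, 5, 6, 7, 11, 13, 16}
(C ∩ B)ᶜ = {1, 2, 3, 8, 9, 10, 12, 14, 15, 17, 18}
(C ∩ B)ᶜ − D = {2, 3, 9, 12, 17, 18}

{2, 3, 9, 12, 17, 18}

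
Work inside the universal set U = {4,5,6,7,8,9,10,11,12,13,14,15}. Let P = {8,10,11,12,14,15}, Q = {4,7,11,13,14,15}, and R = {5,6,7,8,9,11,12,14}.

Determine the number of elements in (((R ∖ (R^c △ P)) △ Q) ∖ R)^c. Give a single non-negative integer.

R^c = {4,10,13,15}
R^c △ P = {4,8,11,12,13,14}
R ∖ (R^c △ P) = {5,6,7,9}
(R ∖ (R^c △ P)) △ Q = {4,5,6,9,11,13,14,15}
((R ∖ (R^c △ P)) △ Q) ∖ R = {4,13,15}
(((R ∖ (R^c △ P)) △ Q) ∖ R)^c = {5,6,7,8,9,10,11,12,14}
|(((R ∖ (R^c △ P)) △ Q) ∖ R)^c| = 9

9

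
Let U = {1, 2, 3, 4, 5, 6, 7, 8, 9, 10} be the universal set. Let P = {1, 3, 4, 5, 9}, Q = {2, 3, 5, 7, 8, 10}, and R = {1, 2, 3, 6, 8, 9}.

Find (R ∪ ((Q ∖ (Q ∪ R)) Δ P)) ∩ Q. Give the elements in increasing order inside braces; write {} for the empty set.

Q ∪ R = {1, 2, 3, 5, 6, 7, 8, 9, 10}
Q ∖ (Q ∪ R) = {}
(Q ∖ (Q ∪ R)) Δ P = {1, 3, 4, 5, 9}
R ∪ ((Q ∖ (Q ∪ R)) Δ P) = {1, 2, 3, 4, 5, 6, 8, 9}
(R ∪ ((Q ∖ (Q ∪ R)) Δ P)) ∩ Q = {2, 3, 5, 8}

{2, 3, 5, 8}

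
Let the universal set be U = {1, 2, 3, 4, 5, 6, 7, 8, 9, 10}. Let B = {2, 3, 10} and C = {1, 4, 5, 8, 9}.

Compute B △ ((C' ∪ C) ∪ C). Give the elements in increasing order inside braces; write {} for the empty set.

{1, 4, 5, 6, 7, 8, 9}

C' = {2, 3, 6, 7, 10}
C' ∪ C = {1, 2, 3, 4, 5, 6, 7, 8, 9, 10}
(C' ∪ C) ∪ C = {1, 2, 3, 4, 5, 6, 7, 8, 9, 10}
B △ ((C' ∪ C) ∪ C) = {1, 4, 5, 6, 7, 8, 9}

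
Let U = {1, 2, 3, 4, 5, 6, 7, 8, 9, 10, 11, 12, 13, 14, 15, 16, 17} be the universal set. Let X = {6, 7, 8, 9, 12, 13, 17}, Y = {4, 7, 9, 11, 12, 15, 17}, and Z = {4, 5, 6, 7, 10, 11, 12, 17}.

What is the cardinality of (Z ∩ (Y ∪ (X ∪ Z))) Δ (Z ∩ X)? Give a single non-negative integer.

X ∪ Z = {4, 5, 6, 7, 8, 9, 10, 11, 12, 13, 17}
Y ∪ (X ∪ Z) = {4, 5, 6, 7, 8, 9, 10, 11, 12, 13, 15, 17}
Z ∩ (Y ∪ (X ∪ Z)) = {4, 5, 6, 7, 10, 11, 12, 17}
Z ∩ X = {6, 7, 12, 17}
(Z ∩ (Y ∪ (X ∪ Z))) Δ (Z ∩ X) = {4, 5, 10, 11}
|(Z ∩ (Y ∪ (X ∪ Z))) Δ (Z ∩ X)| = 4

4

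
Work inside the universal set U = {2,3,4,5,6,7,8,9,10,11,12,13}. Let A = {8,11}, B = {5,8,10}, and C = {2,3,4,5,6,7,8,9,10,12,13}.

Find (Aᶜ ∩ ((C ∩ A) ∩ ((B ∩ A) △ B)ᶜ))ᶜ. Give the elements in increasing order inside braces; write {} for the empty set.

{2,3,4,5,6,7,8,9,10,11,12,13}

Aᶜ = {2,3,4,5,6,7,9,10,12,13}
C ∩ A = {8}
B ∩ A = {8}
(B ∩ A) △ B = {5,10}
((B ∩ A) △ B)ᶜ = {2,3,4,6,7,8,9,11,12,13}
(C ∩ A) ∩ ((B ∩ A) △ B)ᶜ = {8}
Aᶜ ∩ ((C ∩ A) ∩ ((B ∩ A) △ B)ᶜ) = {}
(Aᶜ ∩ ((C ∩ A) ∩ ((B ∩ A) △ B)ᶜ))ᶜ = {2,3,4,5,6,7,8,9,10,11,12,13}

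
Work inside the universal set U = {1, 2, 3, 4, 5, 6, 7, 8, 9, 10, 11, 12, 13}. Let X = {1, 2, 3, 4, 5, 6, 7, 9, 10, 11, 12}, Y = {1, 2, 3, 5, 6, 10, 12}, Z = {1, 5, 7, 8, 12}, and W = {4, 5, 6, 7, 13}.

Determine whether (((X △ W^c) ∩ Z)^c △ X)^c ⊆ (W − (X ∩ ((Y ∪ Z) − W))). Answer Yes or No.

No

W^c = {1, 2, 3, 8, 9, 10, 11, 12}
X △ W^c = {4, 5, 6, 7, 8}
(X △ W^c) ∩ Z = {5, 7, 8}
((X △ W^c) ∩ Z)^c = {1, 2, 3, 4, 6, 9, 10, 11, 12, 13}
((X △ W^c) ∩ Z)^c △ X = {5, 7, 13}
(((X △ W^c) ∩ Z)^c △ X)^c = {1, 2, 3, 4, 6, 8, 9, 10, 11, 12}
Y ∪ Z = {1, 2, 3, 5, 6, 7, 8, 10, 12}
(Y ∪ Z) − W = {1, 2, 3, 8, 10, 12}
X ∩ ((Y ∪ Z) − W) = {1, 2, 3, 10, 12}
W − (X ∩ ((Y ∪ Z) − W)) = {4, 5, 6, 7, 13}
1 ∈ (((X △ W^c) ∩ Z)^c △ X)^c but 1 ∉ W − (X ∩ ((Y ∪ Z) − W)), so the inclusion fails.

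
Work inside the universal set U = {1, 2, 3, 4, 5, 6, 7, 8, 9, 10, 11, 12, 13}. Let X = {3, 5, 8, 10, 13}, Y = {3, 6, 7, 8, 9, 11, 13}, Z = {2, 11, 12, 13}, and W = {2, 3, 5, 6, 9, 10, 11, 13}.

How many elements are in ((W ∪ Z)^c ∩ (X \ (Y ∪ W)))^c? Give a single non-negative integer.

13

W ∪ Z = {2, 3, 5, 6, 9, 10, 11, 12, 13}
(W ∪ Z)^c = {1, 4, 7, 8}
Y ∪ W = {2, 3, 5, 6, 7, 8, 9, 10, 11, 13}
X \ (Y ∪ W) = {}
(W ∪ Z)^c ∩ (X \ (Y ∪ W)) = {}
((W ∪ Z)^c ∩ (X \ (Y ∪ W)))^c = {1, 2, 3, 4, 5, 6, 7, 8, 9, 10, 11, 12, 13}
|((W ∪ Z)^c ∩ (X \ (Y ∪ W)))^c| = 13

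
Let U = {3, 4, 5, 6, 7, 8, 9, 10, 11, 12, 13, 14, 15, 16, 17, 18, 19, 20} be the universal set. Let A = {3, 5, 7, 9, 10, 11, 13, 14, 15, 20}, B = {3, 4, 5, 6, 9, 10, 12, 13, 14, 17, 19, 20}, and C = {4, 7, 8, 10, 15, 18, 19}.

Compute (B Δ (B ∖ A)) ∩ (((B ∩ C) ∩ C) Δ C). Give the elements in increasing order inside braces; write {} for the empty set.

B ∖ A = {4, 6, 12, 17, 19}
B Δ (B ∖ A) = {3, 5, 9, 10, 13, 14, 20}
B ∩ C = {4, 10, 19}
(B ∩ C) ∩ C = {4, 10, 19}
((B ∩ C) ∩ C) Δ C = {7, 8, 15, 18}
(B Δ (B ∖ A)) ∩ (((B ∩ C) ∩ C) Δ C) = {}

{}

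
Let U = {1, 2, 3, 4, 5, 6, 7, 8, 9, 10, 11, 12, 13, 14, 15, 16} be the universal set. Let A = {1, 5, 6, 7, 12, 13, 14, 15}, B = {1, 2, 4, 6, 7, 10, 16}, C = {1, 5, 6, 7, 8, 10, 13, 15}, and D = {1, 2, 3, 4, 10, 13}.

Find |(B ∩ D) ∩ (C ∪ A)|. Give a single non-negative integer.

2

B ∩ D = {1, 2, 4, 10}
C ∪ A = {1, 5, 6, 7, 8, 10, 12, 13, 14, 15}
(B ∩ D) ∩ (C ∪ A) = {1, 10}
|(B ∩ D) ∩ (C ∪ A)| = 2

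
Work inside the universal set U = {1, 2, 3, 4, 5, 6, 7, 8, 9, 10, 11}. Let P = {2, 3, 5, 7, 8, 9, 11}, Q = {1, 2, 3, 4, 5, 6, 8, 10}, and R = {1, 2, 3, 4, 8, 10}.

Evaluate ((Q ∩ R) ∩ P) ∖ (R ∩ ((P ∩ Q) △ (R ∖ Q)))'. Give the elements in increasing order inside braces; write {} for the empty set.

{2, 3, 8}

Q ∩ R = {1, 2, 3, 4, 8, 10}
(Q ∩ R) ∩ P = {2, 3, 8}
P ∩ Q = {2, 3, 5, 8}
R ∖ Q = {}
(P ∩ Q) △ (R ∖ Q) = {2, 3, 5, 8}
R ∩ ((P ∩ Q) △ (R ∖ Q)) = {2, 3, 8}
(R ∩ ((P ∩ Q) △ (R ∖ Q)))' = {1, 4, 5, 6, 7, 9, 10, 11}
((Q ∩ R) ∩ P) ∖ (R ∩ ((P ∩ Q) △ (R ∖ Q)))' = {2, 3, 8}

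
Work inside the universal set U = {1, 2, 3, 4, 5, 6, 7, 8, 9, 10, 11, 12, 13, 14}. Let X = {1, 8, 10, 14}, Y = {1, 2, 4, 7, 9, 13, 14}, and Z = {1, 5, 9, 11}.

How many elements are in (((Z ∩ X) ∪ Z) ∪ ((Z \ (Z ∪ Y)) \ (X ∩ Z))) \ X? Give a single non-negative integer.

3

Z ∩ X = {1}
(Z ∩ X) ∪ Z = {1, 5, 9, 11}
Z ∪ Y = {1, 2, 4, 5, 7, 9, 11, 13, 14}
Z \ (Z ∪ Y) = {}
X ∩ Z = {1}
(Z \ (Z ∪ Y)) \ (X ∩ Z) = {}
((Z ∩ X) ∪ Z) ∪ ((Z \ (Z ∪ Y)) \ (X ∩ Z)) = {1, 5, 9, 11}
(((Z ∩ X) ∪ Z) ∪ ((Z \ (Z ∪ Y)) \ (X ∩ Z))) \ X = {5, 9, 11}
|(((Z ∩ X) ∪ Z) ∪ ((Z \ (Z ∪ Y)) \ (X ∩ Z))) \ X| = 3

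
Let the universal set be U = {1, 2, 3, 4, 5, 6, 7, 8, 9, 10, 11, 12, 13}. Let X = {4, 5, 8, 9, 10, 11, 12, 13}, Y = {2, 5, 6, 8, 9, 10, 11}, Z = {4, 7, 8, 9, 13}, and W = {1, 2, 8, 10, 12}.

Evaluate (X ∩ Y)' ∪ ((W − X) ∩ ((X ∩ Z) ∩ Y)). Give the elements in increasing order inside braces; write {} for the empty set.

{1, 2, 3, 4, 6, 7, 12, 13}

X ∩ Y = {5, 8, 9, 10, 11}
(X ∩ Y)' = {1, 2, 3, 4, 6, 7, 12, 13}
W − X = {1, 2}
X ∩ Z = {4, 8, 9, 13}
(X ∩ Z) ∩ Y = {8, 9}
(W − X) ∩ ((X ∩ Z) ∩ Y) = {}
(X ∩ Y)' ∪ ((W − X) ∩ ((X ∩ Z) ∩ Y)) = {1, 2, 3, 4, 6, 7, 12, 13}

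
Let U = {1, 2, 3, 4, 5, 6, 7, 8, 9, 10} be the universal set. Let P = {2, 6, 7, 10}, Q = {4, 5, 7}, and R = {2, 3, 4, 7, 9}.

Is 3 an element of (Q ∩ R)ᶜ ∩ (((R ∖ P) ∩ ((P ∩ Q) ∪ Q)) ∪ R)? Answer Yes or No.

3 ∉ Q and 3 ∈ R, so 3 ∉ Q ∩ R
3 ∈ (Q ∩ R)ᶜ since 3 ∉ (Q ∩ R)
3 ∈ R and 3 ∉ P, so 3 ∈ R ∖ P
3 ∉ P and 3 ∉ Q, so 3 ∉ P ∩ Q
3 ∉ (P ∩ Q) and 3 ∉ Q, so 3 ∉ (P ∩ Q) ∪ Q
3 ∈ (R ∖ P) and 3 ∉ ((P ∩ Q) ∪ Q), so 3 ∉ (R ∖ P) ∩ ((P ∩ Q) ∪ Q)
3 ∉ ((R ∖ P) ∩ ((P ∩ Q) ∪ Q)) and 3 ∈ R, so 3 ∈ ((R ∖ P) ∩ ((P ∩ Q) ∪ Q)) ∪ R
3 ∈ (Q ∩ R)ᶜ and 3 ∈ (((R ∖ P) ∩ ((P ∩ Q) ∪ Q)) ∪ R), so 3 ∈ (Q ∩ R)ᶜ ∩ (((R ∖ P) ∩ ((P ∩ Q) ∪ Q)) ∪ R)

Yes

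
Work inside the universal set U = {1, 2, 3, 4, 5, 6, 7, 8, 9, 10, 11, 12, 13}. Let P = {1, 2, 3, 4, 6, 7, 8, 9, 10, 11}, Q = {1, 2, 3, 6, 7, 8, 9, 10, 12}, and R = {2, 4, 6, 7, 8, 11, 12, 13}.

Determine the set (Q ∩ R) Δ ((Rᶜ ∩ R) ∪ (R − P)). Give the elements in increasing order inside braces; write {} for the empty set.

{2, 6, 7, 8, 13}

Q ∩ R = {2, 6, 7, 8, 12}
Rᶜ = {1, 3, 5, 9, 10}
Rᶜ ∩ R = {}
R − P = {12, 13}
(Rᶜ ∩ R) ∪ (R − P) = {12, 13}
(Q ∩ R) Δ ((Rᶜ ∩ R) ∪ (R − P)) = {2, 6, 7, 8, 13}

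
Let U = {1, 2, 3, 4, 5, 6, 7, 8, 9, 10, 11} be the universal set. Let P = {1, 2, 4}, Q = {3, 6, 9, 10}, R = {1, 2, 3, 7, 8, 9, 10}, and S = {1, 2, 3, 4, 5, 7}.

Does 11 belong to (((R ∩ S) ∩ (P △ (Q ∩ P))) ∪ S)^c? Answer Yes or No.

11 ∉ R and 11 ∉ S, so 11 ∉ R ∩ S
11 ∉ Q and 11 ∉ P, so 11 ∉ Q ∩ P
11 ∉ P and 11 ∉ (Q ∩ P), so 11 ∉ P △ (Q ∩ P)
11 ∉ (R ∩ S) and 11 ∉ (P △ (Q ∩ P)), so 11 ∉ (R ∩ S) ∩ (P △ (Q ∩ P))
11 ∉ ((R ∩ S) ∩ (P △ (Q ∩ P))) and 11 ∉ S, so 11 ∉ ((R ∩ S) ∩ (P △ (Q ∩ P))) ∪ S
11 ∈ (((R ∩ S) ∩ (P △ (Q ∩ P))) ∪ S)^c since 11 ∉ (((R ∩ S) ∩ (P △ (Q ∩ P))) ∪ S)

Yes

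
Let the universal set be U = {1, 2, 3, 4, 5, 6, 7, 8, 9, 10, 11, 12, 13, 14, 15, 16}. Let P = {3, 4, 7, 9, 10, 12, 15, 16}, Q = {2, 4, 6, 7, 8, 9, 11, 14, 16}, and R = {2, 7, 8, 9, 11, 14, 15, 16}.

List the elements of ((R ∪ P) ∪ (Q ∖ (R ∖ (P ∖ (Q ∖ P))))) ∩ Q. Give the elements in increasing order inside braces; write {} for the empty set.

{2, 4, 6, 7, 8, 9, 11, 14, 16}

R ∪ P = {2, 3, 4, 7, 8, 9, 10, 11, 12, 14, 15, 16}
Q ∖ P = {2, 6, 8, 11, 14}
P ∖ (Q ∖ P) = {3, 4, 7, 9, 10, 12, 15, 16}
R ∖ (P ∖ (Q ∖ P)) = {2, 8, 11, 14}
Q ∖ (R ∖ (P ∖ (Q ∖ P))) = {4, 6, 7, 9, 16}
(R ∪ P) ∪ (Q ∖ (R ∖ (P ∖ (Q ∖ P)))) = {2, 3, 4, 6, 7, 8, 9, 10, 11, 12, 14, 15, 16}
((R ∪ P) ∪ (Q ∖ (R ∖ (P ∖ (Q ∖ P))))) ∩ Q = {2, 4, 6, 7, 8, 9, 11, 14, 16}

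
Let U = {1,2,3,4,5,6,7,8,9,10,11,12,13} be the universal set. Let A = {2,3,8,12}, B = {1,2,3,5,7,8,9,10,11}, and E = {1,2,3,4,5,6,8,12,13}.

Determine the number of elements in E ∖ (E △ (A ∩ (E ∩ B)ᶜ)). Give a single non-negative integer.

E ∩ B = {1,2,3,5,8}
(E ∩ B)ᶜ = {4,6,7,9,10,11,12,13}
A ∩ (E ∩ B)ᶜ = {12}
E △ (A ∩ (E ∩ B)ᶜ) = {1,2,3,4,5,6,8,13}
E ∖ (E △ (A ∩ (E ∩ B)ᶜ)) = {12}
|E ∖ (E △ (A ∩ (E ∩ B)ᶜ))| = 1

1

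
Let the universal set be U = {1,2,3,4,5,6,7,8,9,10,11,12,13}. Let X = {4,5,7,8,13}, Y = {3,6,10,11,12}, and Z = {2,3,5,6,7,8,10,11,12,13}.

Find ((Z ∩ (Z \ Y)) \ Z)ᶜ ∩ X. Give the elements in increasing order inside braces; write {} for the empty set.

{4,5,7,8,13}

Z \ Y = {2,5,7,8,13}
Z ∩ (Z \ Y) = {2,5,7,8,13}
(Z ∩ (Z \ Y)) \ Z = {}
((Z ∩ (Z \ Y)) \ Z)ᶜ = {1,2,3,4,5,6,7,8,9,10,11,12,13}
((Z ∩ (Z \ Y)) \ Z)ᶜ ∩ X = {4,5,7,8,13}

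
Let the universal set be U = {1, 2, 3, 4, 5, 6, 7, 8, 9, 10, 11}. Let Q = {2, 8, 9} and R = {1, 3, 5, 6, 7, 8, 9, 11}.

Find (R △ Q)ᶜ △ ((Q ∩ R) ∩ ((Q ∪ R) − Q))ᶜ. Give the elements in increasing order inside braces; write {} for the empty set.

{1, 2, 3, 5, 6, 7, 11}

R △ Q = {1, 2, 3, 5, 6, 7, 11}
(R △ Q)ᶜ = {4, 8, 9, 10}
Q ∩ R = {8, 9}
Q ∪ R = {1, 2, 3, 5, 6, 7, 8, 9, 11}
(Q ∪ R) − Q = {1, 3, 5, 6, 7, 11}
(Q ∩ R) ∩ ((Q ∪ R) − Q) = {}
((Q ∩ R) ∩ ((Q ∪ R) − Q))ᶜ = {1, 2, 3, 4, 5, 6, 7, 8, 9, 10, 11}
(R △ Q)ᶜ △ ((Q ∩ R) ∩ ((Q ∪ R) − Q))ᶜ = {1, 2, 3, 5, 6, 7, 11}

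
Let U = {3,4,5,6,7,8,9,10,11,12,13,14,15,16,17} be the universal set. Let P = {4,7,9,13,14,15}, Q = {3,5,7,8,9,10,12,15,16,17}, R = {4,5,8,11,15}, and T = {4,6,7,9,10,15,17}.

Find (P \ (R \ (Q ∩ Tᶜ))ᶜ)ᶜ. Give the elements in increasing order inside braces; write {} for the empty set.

{3,5,6,7,8,9,10,11,12,13,14,16,17}

Tᶜ = {3,5,8,11,12,13,14,16}
Q ∩ Tᶜ = {3,5,8,12,16}
R \ (Q ∩ Tᶜ) = {4,11,15}
(R \ (Q ∩ Tᶜ))ᶜ = {3,5,6,7,8,9,10,12,13,14,16,17}
P \ (R \ (Q ∩ Tᶜ))ᶜ = {4,15}
(P \ (R \ (Q ∩ Tᶜ))ᶜ)ᶜ = {3,5,6,7,8,9,10,11,12,13,14,16,17}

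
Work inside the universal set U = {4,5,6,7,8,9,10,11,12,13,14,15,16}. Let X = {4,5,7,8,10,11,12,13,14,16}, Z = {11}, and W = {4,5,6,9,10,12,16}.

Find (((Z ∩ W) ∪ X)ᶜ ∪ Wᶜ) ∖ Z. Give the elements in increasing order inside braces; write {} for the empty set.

Z ∩ W = {}
(Z ∩ W) ∪ X = {4,5,7,8,10,11,12,13,14,16}
((Z ∩ W) ∪ X)ᶜ = {6,9,15}
Wᶜ = {7,8,11,13,14,15}
((Z ∩ W) ∪ X)ᶜ ∪ Wᶜ = {6,7,8,9,11,13,14,15}
(((Z ∩ W) ∪ X)ᶜ ∪ Wᶜ) ∖ Z = {6,7,8,9,13,14,15}

{6,7,8,9,13,14,15}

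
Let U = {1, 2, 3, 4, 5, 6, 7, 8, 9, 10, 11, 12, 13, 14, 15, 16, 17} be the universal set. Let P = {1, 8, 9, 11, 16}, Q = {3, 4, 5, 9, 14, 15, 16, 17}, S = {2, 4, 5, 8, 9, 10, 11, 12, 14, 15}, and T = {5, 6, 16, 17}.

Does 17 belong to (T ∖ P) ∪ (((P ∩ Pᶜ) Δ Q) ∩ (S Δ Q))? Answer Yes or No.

Yes

17 ∈ T and 17 ∉ P, so 17 ∈ T ∖ P
17 ∉ P, so 17 ∈ Pᶜ
17 ∉ P and 17 ∈ Pᶜ, so 17 ∉ P ∩ Pᶜ
17 ∉ (P ∩ Pᶜ) and 17 ∈ Q, so 17 ∈ (P ∩ Pᶜ) Δ Q
17 ∉ S and 17 ∈ Q, so 17 ∈ S Δ Q
17 ∈ ((P ∩ Pᶜ) Δ Q) and 17 ∈ (S Δ Q), so 17 ∈ ((P ∩ Pᶜ) Δ Q) ∩ (S Δ Q)
17 ∈ (T ∖ P) and 17 ∈ (((P ∩ Pᶜ) Δ Q) ∩ (S Δ Q)), so 17 ∈ (T ∖ P) ∪ (((P ∩ Pᶜ) Δ Q) ∩ (S Δ Q))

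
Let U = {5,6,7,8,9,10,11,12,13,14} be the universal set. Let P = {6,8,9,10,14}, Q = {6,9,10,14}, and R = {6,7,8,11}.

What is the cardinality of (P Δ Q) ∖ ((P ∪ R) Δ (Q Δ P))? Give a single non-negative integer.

P Δ Q = {8}
P ∪ R = {6,7,8,9,10,11,14}
Q Δ P = {8}
(P ∪ R) Δ (Q Δ P) = {6,7,9,10,11,14}
(P Δ Q) ∖ ((P ∪ R) Δ (Q Δ P)) = {8}
|(P Δ Q) ∖ ((P ∪ R) Δ (Q Δ P))| = 1

1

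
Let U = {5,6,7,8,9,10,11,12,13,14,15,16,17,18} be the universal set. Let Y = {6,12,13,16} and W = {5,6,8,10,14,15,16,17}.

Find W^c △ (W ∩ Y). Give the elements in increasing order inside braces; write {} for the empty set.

{6,7,9,11,12,13,16,18}

W^c = {7,9,11,12,13,18}
W ∩ Y = {6,16}
W^c △ (W ∩ Y) = {6,7,9,11,12,13,16,18}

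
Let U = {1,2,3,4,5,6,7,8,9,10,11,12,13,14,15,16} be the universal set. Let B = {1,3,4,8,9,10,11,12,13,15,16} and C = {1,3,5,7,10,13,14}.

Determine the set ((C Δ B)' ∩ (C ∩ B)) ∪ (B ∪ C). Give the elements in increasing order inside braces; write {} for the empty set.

C Δ B = {4,5,7,8,9,11,12,14,15,16}
(C Δ B)' = {1,2,3,6,10,13}
C ∩ B = {1,3,10,13}
(C Δ B)' ∩ (C ∩ B) = {1,3,10,13}
B ∪ C = {1,3,4,5,7,8,9,10,11,12,13,14,15,16}
((C Δ B)' ∩ (C ∩ B)) ∪ (B ∪ C) = {1,3,4,5,7,8,9,10,11,12,13,14,15,16}

{1,3,4,5,7,8,9,10,11,12,13,14,15,16}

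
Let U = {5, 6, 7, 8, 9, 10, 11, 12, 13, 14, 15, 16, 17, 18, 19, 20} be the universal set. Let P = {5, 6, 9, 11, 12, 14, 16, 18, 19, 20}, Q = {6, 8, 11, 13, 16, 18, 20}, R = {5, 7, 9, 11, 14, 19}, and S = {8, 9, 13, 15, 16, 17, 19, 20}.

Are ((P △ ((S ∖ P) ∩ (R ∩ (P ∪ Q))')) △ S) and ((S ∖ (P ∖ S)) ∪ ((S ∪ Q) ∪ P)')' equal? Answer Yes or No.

S ∖ P = {8, 13, 15, 17}
P ∪ Q = {5, 6, 8, 9, 11, 12, 13, 14, 16, 18, 19, 20}
R ∩ (P ∪ Q) = {5, 9, 11, 14, 19}
(R ∩ (P ∪ Q))' = {6, 7, 8, 10, 12, 13, 15, 16, 17, 18, 20}
(S ∖ P) ∩ (R ∩ (P ∪ Q))' = {8, 13, 15, 17}
P △ ((S ∖ P) ∩ (R ∩ (P ∪ Q))') = {5, 6, 8, 9, 11, 12, 13, 14, 15, 16, 17, 18, 19, 20}
(P △ ((S ∖ P) ∩ (R ∩ (P ∪ Q))')) △ S = {5, 6, 11, 12, 14, 18}
P ∖ S = {5, 6, 11, 12, 14, 18}
S ∖ (P ∖ S) = {8, 9, 13, 15, 16, 17, 19, 20}
S ∪ Q = {6, 8, 9, 11, 13, 15, 16, 17, 18, 19, 20}
(S ∪ Q) ∪ P = {5, 6, 8, 9, 11, 12, 13, 14, 15, 16, 17, 18, 19, 20}
((S ∪ Q) ∪ P)' = {7, 10}
(S ∖ (P ∖ S)) ∪ ((S ∪ Q) ∪ P)' = {7, 8, 9, 10, 13, 15, 16, 17, 19, 20}
((S ∖ (P ∖ S)) ∪ ((S ∪ Q) ∪ P)')' = {5, 6, 11, 12, 14, 18}
Both equal {5, 6, 11, 12, 14, 18}, so (P △ ((S ∖ P) ∩ (R ∩ (P ∪ Q))')) △ S = ((S ∖ (P ∖ S)) ∪ ((S ∪ Q) ∪ P)')'.

Yes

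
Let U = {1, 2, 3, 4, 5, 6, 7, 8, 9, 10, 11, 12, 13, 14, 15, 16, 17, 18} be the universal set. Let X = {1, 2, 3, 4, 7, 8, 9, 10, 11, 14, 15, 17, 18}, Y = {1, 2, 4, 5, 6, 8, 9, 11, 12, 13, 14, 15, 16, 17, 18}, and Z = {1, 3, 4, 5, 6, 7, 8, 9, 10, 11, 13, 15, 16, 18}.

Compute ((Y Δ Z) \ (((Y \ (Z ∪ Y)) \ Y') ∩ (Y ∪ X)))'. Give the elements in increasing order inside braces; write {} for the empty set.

{1, 4, 5, 6, 8, 9, 11, 13, 15, 16, 18}

Y Δ Z = {2, 3, 7, 10, 12, 14, 17}
Z ∪ Y = {1, 2, 3, 4, 5, 6, 7, 8, 9, 10, 11, 12, 13, 14, 15, 16, 17, 18}
Y \ (Z ∪ Y) = {}
Y' = {3, 7, 10}
(Y \ (Z ∪ Y)) \ Y' = {}
Y ∪ X = {1, 2, 3, 4, 5, 6, 7, 8, 9, 10, 11, 12, 13, 14, 15, 16, 17, 18}
((Y \ (Z ∪ Y)) \ Y') ∩ (Y ∪ X) = {}
(Y Δ Z) \ (((Y \ (Z ∪ Y)) \ Y') ∩ (Y ∪ X)) = {2, 3, 7, 10, 12, 14, 17}
((Y Δ Z) \ (((Y \ (Z ∪ Y)) \ Y') ∩ (Y ∪ X)))' = {1, 4, 5, 6, 8, 9, 11, 13, 15, 16, 18}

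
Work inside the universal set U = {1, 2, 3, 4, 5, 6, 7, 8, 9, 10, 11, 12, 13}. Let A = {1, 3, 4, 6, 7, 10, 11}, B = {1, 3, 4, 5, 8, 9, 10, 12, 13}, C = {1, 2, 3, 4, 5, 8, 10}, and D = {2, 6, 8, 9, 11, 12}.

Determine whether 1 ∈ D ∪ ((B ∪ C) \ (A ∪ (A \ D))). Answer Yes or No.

No

1 ∈ B and 1 ∈ C, so 1 ∈ B ∪ C
1 ∈ A and 1 ∉ D, so 1 ∈ A \ D
1 ∈ A and 1 ∈ (A \ D), so 1 ∈ A ∪ (A \ D)
1 ∈ (B ∪ C) and 1 ∈ (A ∪ (A \ D)), so 1 ∉ (B ∪ C) \ (A ∪ (A \ D))
1 ∉ D and 1 ∉ ((B ∪ C) \ (A ∪ (A \ D))), so 1 ∉ D ∪ ((B ∪ C) \ (A ∪ (A \ D)))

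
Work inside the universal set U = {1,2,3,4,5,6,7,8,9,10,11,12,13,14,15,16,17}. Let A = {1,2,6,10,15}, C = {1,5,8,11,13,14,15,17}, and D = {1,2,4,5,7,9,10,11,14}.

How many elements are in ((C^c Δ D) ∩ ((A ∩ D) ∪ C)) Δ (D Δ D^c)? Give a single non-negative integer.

13

C^c = {2,3,4,6,7,9,10,12,16}
C^c Δ D = {1,3,5,6,11,12,14,16}
A ∩ D = {1,2,10}
(A ∩ D) ∪ C = {1,2,5,8,10,11,13,14,15,17}
(C^c Δ D) ∩ ((A ∩ D) ∪ C) = {1,5,11,14}
D^c = {3,6,8,12,13,15,16,17}
D Δ D^c = {1,2,3,4,5,6,7,8,9,10,11,12,13,14,15,16,17}
((C^c Δ D) ∩ ((A ∩ D) ∪ C)) Δ (D Δ D^c) = {2,3,4,6,7,8,9,10,12,13,15,16,17}
|((C^c Δ D) ∩ ((A ∩ D) ∪ C)) Δ (D Δ D^c)| = 13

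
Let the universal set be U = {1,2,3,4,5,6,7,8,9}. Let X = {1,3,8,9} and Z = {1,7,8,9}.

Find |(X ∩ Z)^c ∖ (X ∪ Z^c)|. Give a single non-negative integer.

1

X ∩ Z = {1,8,9}
(X ∩ Z)^c = {2,3,4,5,6,7}
Z^c = {2,3,4,5,6}
X ∪ Z^c = {1,2,3,4,5,6,8,9}
(X ∩ Z)^c ∖ (X ∪ Z^c) = {7}
|(X ∩ Z)^c ∖ (X ∪ Z^c)| = 1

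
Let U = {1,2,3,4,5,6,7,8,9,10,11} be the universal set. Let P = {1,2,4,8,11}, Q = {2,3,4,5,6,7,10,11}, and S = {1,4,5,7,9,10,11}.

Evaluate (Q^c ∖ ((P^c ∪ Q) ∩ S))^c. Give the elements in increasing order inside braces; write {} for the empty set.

{2,3,4,5,6,7,9,10,11}

Q^c = {1,8,9}
P^c = {3,5,6,7,9,10}
P^c ∪ Q = {2,3,4,5,6,7,9,10,11}
(P^c ∪ Q) ∩ S = {4,5,7,9,10,11}
Q^c ∖ ((P^c ∪ Q) ∩ S) = {1,8}
(Q^c ∖ ((P^c ∪ Q) ∩ S))^c = {2,3,4,5,6,7,9,10,11}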